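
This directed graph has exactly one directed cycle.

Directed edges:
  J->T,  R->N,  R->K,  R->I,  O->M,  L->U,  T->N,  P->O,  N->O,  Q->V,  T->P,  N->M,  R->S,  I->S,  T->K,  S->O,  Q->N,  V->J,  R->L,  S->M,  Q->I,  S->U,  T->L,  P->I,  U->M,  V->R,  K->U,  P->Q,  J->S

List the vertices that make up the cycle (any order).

J, P, Q, T, V

DFS with gray/black marking from Q:
Q gray
  I gray
    S gray
      O gray
        M gray
        M black
      O black
      S→M: M black — skip
      U gray
        U→M: M black — skip
      U black
    S black
  I black
  N gray
    N→M: M black — skip
    N→O: O black — skip
  N black
  V gray
    R gray
      K gray
        K→U: U black — skip
      K black
      R→S: S black — skip
      R→N: N black — skip
      L gray
        L→U: U black — skip
      L black
      R→I: I black — skip
    R black
    J gray
      J→S: S black — skip
      T gray
        T→N: N black — skip
        T→L: L black — skip
        P gray
          P→I: I black — skip
          P→O: O black — skip
          P→Q: Q is gray → back edge
Back edge closes the cycle Q → V → J → T → P → Q; its vertices are {J, P, Q, T, V}.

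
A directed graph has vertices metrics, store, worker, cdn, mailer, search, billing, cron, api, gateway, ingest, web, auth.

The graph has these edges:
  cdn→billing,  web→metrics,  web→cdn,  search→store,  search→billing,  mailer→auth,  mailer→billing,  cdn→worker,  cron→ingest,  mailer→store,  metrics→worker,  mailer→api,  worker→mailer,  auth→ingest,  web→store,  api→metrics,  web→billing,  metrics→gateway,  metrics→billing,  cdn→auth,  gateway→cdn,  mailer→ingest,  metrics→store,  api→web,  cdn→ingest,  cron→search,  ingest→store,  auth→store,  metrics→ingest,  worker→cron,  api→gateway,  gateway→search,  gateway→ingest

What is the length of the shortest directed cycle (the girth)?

For each vertex v, BFS finds the shortest path from v back to v.
The shortest such closed walk is api → metrics → worker → mailer → api, length 4.

4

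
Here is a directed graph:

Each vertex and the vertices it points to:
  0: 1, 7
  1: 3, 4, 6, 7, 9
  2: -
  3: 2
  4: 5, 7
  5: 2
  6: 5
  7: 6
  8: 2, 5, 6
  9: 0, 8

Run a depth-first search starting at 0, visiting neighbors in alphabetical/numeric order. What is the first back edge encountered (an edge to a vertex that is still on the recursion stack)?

DFS from 0 (visiting neighbors in alphabetical/numeric order); mark gray on enter, black on exit:
0 gray
  1 gray
    3 gray
      2 gray
      2 black
    3 black
    4 gray
      5 gray
        5→2: 2 black — skip
      5 black
      7 gray
        6 gray
          6→5: 5 black — skip
        6 black
      7 black
    4 black
    1→6: 6 black — skip
    1→7: 7 black — skip
    9 gray
      9→0: 0 is gray → back edge
First back edge: 9 → 0.

9->0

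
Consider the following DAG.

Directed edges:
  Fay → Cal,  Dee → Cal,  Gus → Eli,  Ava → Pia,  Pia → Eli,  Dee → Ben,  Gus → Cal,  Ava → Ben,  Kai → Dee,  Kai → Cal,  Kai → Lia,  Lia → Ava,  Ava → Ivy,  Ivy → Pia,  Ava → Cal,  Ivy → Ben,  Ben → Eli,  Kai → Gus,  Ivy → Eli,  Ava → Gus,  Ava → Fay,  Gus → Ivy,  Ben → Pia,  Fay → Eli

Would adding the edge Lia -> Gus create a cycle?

No

Adding Lia→Gus creates a cycle iff Gus can already reach Lia.
Explore from Gus: no path reaches Lia. The graph stays acyclic.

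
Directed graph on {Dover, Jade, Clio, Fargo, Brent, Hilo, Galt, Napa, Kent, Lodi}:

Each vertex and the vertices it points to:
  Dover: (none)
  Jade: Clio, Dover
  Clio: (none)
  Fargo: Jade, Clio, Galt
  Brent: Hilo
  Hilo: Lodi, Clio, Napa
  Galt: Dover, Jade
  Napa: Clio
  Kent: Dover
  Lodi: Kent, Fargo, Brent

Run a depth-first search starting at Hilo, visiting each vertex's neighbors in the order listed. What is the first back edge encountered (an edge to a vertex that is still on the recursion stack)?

Brent->Hilo

DFS from Hilo (visiting each vertex's neighbors in the order listed); mark gray on enter, black on exit:
Hilo gray
  Lodi gray
    Kent gray
      Dover gray
      Dover black
    Kent black
    Fargo gray
      Jade gray
        Clio gray
        Clio black
        Jade→Dover: Dover black — skip
      Jade black
      Fargo→Clio: Clio black — skip
      Galt gray
        Galt→Dover: Dover black — skip
        Galt→Jade: Jade black — skip
      Galt black
    Fargo black
    Brent gray
      Brent→Hilo: Hilo is gray → back edge
First back edge: Brent → Hilo.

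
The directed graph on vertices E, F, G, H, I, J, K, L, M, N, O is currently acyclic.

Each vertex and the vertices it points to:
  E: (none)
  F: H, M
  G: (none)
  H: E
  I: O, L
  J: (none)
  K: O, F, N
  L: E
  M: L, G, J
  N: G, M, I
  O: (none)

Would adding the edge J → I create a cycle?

Adding J→I creates a cycle iff I can already reach J.
Explore from I: no path reaches J. The graph stays acyclic.

No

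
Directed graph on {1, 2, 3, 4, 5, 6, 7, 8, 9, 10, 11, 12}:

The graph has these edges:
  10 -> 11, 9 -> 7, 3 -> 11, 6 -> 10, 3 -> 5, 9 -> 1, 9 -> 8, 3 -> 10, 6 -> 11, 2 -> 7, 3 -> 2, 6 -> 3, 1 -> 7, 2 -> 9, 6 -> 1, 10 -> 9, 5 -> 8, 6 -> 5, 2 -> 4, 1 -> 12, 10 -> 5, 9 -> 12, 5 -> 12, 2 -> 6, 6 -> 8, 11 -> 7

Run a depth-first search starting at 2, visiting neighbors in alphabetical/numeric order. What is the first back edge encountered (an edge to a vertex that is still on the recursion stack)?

3->2

DFS from 2 (visiting neighbors in alphabetical/numeric order); mark gray on enter, black on exit:
2 gray
  4 gray
  4 black
  6 gray
    1 gray
      7 gray
      7 black
      12 gray
      12 black
    1 black
    3 gray
      3→2: 2 is gray → back edge
First back edge: 3 → 2.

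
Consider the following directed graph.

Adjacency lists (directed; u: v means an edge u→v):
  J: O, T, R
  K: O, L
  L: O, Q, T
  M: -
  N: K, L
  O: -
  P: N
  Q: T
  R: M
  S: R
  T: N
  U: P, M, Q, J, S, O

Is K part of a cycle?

Yes

K is on a cycle iff K can reach itself via ≥1 edge.
K → L → T → N → K — yes.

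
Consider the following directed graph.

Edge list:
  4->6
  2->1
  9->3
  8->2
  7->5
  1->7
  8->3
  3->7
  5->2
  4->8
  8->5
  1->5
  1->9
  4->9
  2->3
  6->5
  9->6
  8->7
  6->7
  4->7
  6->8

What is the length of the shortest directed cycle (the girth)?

3

For each vertex v, BFS finds the shortest path from v back to v.
The shortest such closed walk is 2 → 1 → 5 → 2, length 3.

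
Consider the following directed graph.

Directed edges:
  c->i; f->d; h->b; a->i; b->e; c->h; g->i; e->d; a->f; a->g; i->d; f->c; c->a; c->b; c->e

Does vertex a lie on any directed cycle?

a is on a cycle iff a can reach itself via ≥1 edge.
a → f → c → a — yes.

Yes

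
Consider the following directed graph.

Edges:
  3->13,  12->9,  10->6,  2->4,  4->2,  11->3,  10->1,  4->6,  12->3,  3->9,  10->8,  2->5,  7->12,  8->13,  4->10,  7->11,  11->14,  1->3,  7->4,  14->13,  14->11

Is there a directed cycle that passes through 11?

11 is on a cycle iff 11 can reach itself via ≥1 edge.
11 → 14 → 11 — yes.

Yes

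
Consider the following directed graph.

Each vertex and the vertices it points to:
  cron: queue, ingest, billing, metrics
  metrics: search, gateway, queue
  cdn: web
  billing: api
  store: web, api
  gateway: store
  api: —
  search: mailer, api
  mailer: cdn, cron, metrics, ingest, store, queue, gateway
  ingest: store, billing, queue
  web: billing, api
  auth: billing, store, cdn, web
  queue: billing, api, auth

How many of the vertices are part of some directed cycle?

A vertex is on a directed cycle iff it belongs to a strongly connected component of size ≥ 2 (or has a self-loop).
The vertices on cycles are {cron, mailer, search, metrics} — 4 in total.

4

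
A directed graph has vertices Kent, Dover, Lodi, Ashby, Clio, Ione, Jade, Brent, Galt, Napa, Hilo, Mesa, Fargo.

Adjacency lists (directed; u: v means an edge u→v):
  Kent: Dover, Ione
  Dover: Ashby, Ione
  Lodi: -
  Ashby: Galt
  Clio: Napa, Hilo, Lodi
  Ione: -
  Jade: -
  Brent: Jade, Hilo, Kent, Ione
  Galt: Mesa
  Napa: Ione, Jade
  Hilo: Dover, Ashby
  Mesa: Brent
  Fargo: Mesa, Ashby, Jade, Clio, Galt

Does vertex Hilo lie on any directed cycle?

Hilo is on a cycle iff Hilo can reach itself via ≥1 edge.
Hilo → Ashby → Galt → Mesa → Brent → Hilo — yes.

Yes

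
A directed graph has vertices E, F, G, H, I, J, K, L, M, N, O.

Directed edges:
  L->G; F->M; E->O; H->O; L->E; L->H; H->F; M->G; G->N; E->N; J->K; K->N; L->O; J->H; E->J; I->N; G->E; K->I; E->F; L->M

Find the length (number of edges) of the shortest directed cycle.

4

For each vertex v, BFS finds the shortest path from v back to v.
The shortest such closed walk is E → F → M → G → E, length 4.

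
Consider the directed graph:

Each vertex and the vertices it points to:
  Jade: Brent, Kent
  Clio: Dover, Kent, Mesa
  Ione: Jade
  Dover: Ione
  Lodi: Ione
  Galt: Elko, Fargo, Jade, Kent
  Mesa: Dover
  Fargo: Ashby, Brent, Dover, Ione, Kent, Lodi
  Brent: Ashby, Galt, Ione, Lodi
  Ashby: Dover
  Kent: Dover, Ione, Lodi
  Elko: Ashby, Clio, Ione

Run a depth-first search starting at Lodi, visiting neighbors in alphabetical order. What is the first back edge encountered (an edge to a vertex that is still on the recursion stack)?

Dover->Ione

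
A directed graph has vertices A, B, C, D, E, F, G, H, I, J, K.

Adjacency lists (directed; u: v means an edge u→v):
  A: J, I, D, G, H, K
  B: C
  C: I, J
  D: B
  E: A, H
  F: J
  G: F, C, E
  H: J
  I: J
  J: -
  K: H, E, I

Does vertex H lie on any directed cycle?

No

H lies on a cycle iff there is a path from H back to itself.
Exploring from H, it never reaches itself; equivalently, its strongly connected component is a singleton.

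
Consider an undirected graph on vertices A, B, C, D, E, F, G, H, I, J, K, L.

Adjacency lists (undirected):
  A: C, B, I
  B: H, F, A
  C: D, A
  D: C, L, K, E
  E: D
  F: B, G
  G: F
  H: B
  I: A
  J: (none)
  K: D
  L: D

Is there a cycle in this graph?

No

DFS, tracking each vertex's parent; an edge to a visited non-parent vertex closes a cycle.
Start from E:
visit E (parent –)
  visit D (parent E)
    visit C (parent D)
      C–D: parent, skip
      visit A (parent C)
        A–C: parent, skip
        visit B (parent A)
          visit H (parent B)
            H–B: parent, skip
          visit F (parent B)
            F–B: parent, skip
            visit G (parent F)
              G–F: parent, skip
          B–A: parent, skip
        visit I (parent A)
          I–A: parent, skip
    visit L (parent D)
      L–D: parent, skip
    visit K (parent D)
      K–D: parent, skip
    D–E: parent, skip
visit J (parent –)
No non-parent visited neighbor found — the graph is a forest.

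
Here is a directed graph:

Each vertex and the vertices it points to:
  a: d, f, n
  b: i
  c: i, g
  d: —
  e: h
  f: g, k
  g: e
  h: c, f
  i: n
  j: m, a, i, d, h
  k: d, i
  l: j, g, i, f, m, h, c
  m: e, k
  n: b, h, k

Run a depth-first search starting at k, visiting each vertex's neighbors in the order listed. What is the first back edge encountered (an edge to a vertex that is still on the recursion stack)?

b→i

DFS from k (visiting each vertex's neighbors in the order listed); mark gray on enter, black on exit:
k gray
  d gray
  d black
  i gray
    n gray
      b gray
        b→i: i is gray → back edge
First back edge: b → i.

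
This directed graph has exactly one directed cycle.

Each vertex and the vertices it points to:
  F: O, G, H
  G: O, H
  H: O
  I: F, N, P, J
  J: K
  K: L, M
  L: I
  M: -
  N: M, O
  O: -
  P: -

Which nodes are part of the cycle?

DFS with gray/black marking from I:
I gray
  F gray
    O gray
    O black
    G gray
      G→O: O black — skip
      H gray
        H→O: O black — skip
      H black
    G black
    F→H: H black — skip
  F black
  N gray
    M gray
    M black
    N→O: O black — skip
  N black
  P gray
  P black
  J gray
    K gray
      L gray
        L→I: I is gray → back edge
Back edge closes the cycle I → J → K → L → I; its vertices are {I, J, K, L}.

I, J, K, L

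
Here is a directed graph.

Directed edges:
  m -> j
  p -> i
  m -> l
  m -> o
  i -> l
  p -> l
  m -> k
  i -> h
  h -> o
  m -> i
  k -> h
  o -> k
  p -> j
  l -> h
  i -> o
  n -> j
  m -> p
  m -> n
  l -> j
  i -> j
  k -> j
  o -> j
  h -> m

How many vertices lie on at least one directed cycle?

7

A vertex is on a directed cycle iff it belongs to a strongly connected component of size ≥ 2 (or has a self-loop).
The vertices on cycles are {h, i, k, l, m, o, p} — 7 in total.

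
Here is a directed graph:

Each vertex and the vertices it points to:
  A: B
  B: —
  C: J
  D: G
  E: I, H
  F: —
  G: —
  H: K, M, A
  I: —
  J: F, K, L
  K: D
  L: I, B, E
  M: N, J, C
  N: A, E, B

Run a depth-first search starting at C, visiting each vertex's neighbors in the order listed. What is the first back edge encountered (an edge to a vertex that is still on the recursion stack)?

DFS from C (visiting each vertex's neighbors in the order listed); mark gray on enter, black on exit:
C gray
  J gray
    F gray
    F black
    K gray
      D gray
        G gray
        G black
      D black
    K black
    L gray
      I gray
      I black
      B gray
      B black
      E gray
        E→I: I black — skip
        H gray
          H→K: K black — skip
          M gray
            N gray
              A gray
                A→B: B black — skip
              A black
              N→E: E is gray → back edge
First back edge: N → E.

N->E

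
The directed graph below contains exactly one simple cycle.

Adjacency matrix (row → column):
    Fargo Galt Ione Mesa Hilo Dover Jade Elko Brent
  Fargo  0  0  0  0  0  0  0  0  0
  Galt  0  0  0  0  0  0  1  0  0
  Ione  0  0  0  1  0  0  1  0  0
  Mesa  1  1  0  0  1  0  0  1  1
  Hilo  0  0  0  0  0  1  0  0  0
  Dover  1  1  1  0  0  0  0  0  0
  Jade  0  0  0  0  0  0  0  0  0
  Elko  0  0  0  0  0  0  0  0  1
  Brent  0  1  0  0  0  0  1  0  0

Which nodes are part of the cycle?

Hilo, Ione, Mesa, Dover

DFS with gray/black marking from Ione:
Ione gray
  Jade gray
  Jade black
  Mesa gray
    Elko gray
      Brent gray
        Brent→Jade: Jade black — skip
        Galt gray
          Galt→Jade: Jade black — skip
        Galt black
      Brent black
    Elko black
    Hilo gray
      Dover gray
        Dover→Ione: Ione is gray → back edge
Back edge closes the cycle Ione → Mesa → Hilo → Dover → Ione; its vertices are {Hilo, Ione, Mesa, Dover}.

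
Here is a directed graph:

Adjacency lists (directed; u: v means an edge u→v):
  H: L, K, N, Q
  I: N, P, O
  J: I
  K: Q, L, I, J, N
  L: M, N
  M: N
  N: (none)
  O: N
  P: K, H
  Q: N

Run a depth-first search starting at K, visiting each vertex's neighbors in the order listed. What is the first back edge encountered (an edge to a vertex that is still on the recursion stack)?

P→K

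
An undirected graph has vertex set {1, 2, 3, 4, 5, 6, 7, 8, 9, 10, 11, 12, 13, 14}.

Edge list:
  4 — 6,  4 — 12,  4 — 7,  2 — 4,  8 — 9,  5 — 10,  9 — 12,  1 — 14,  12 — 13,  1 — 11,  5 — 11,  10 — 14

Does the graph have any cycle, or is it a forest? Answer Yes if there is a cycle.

Yes

DFS, tracking each vertex's parent; an edge to a visited non-parent vertex closes a cycle.
Start from 6:
visit 6 (parent –)
  visit 4 (parent 6)
    visit 12 (parent 4)
      visit 13 (parent 12)
        13–12: parent, skip
      visit 9 (parent 12)
        visit 8 (parent 9)
          8–9: parent, skip
        9–12: parent, skip
      12–4: parent, skip
    4–6: parent, skip
    visit 7 (parent 4)
      7–4: parent, skip
    visit 2 (parent 4)
      2–4: parent, skip
visit 1 (parent –)
  visit 11 (parent 1)
    11–1: parent, skip
    visit 5 (parent 11)
      5–11: parent, skip
      visit 10 (parent 5)
        10–5: parent, skip
        visit 14 (parent 10)
          14–10: parent, skip
          14–1: 1 visited and ≠ parent → cycle
Cycle: 1 – 11 – 5 – 10 – 14 – 1.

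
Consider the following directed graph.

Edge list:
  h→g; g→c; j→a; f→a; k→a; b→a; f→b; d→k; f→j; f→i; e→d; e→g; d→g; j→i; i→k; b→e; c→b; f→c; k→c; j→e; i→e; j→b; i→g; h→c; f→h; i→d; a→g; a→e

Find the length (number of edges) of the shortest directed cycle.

4

For each vertex v, BFS finds the shortest path from v back to v.
The shortest such closed walk is b → e → g → c → b, length 4.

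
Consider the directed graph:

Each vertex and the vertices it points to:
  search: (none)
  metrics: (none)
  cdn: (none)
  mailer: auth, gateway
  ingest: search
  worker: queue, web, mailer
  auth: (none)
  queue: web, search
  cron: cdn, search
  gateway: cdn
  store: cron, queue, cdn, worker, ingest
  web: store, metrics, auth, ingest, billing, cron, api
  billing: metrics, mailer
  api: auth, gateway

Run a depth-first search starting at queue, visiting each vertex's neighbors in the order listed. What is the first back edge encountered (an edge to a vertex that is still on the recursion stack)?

store→queue

DFS from queue (visiting each vertex's neighbors in the order listed); mark gray on enter, black on exit:
queue gray
  web gray
    store gray
      cron gray
        cdn gray
        cdn black
        search gray
        search black
      cron black
      store→queue: queue is gray → back edge
First back edge: store → queue.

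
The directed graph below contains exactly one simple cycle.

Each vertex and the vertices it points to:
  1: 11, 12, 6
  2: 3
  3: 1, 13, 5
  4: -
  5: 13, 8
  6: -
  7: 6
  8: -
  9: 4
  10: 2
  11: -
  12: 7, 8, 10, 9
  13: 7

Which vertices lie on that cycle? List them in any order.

1, 2, 3, 10, 12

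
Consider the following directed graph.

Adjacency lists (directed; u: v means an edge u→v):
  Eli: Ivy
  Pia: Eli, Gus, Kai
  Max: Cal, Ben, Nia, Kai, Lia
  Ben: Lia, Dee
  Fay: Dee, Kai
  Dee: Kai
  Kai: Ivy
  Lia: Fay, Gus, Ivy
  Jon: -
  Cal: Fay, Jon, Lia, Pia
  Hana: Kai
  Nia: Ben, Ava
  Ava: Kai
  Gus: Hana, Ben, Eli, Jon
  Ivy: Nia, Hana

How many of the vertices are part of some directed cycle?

11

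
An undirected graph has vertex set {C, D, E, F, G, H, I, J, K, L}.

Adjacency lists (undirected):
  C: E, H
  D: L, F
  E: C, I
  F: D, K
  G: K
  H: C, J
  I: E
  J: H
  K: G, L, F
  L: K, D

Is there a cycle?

Yes

DFS, tracking each vertex's parent; an edge to a visited non-parent vertex closes a cycle.
Start from H:
visit H (parent –)
  visit C (parent H)
    visit E (parent C)
      E–C: parent, skip
      visit I (parent E)
        I–E: parent, skip
    C–H: parent, skip
  visit J (parent H)
    J–H: parent, skip
visit D (parent –)
  visit L (parent D)
    visit K (parent L)
      visit G (parent K)
        G–K: parent, skip
      K–L: parent, skip
      visit F (parent K)
        F–D: D visited and ≠ parent → cycle
Cycle: D – L – K – F – D.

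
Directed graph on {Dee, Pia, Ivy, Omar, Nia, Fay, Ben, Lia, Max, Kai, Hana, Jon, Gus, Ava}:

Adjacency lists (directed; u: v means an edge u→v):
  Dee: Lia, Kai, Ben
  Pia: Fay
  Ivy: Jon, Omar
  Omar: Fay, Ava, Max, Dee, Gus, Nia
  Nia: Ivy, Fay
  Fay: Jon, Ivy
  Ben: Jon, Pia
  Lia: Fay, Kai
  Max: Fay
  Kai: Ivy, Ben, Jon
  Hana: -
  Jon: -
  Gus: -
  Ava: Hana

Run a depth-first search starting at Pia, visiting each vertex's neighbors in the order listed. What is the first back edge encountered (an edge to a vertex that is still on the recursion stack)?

DFS from Pia (visiting each vertex's neighbors in the order listed); mark gray on enter, black on exit:
Pia gray
  Fay gray
    Jon gray
    Jon black
    Ivy gray
      Ivy→Jon: Jon black — skip
      Omar gray
        Omar→Fay: Fay is gray → back edge
First back edge: Omar → Fay.

Omar→Fay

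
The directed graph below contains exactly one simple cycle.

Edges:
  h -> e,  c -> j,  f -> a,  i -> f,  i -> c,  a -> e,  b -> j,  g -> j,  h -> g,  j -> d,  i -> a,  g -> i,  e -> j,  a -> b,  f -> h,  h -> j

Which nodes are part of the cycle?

DFS with gray/black marking from i:
i gray
  f gray
    a gray
      e gray
        j gray
          d gray
          d black
        j black
      e black
      b gray
        b→j: j black — skip
      b black
    a black
    h gray
      h→j: j black — skip
      h→e: e black — skip
      g gray
        g→i: i is gray → back edge
Back edge closes the cycle i → f → h → g → i; its vertices are {f, g, h, i}.

f, g, h, i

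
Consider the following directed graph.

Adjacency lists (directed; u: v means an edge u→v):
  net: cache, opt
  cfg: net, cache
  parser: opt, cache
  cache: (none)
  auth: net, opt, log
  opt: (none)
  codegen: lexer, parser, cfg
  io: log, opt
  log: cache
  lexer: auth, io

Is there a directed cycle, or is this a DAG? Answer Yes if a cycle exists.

No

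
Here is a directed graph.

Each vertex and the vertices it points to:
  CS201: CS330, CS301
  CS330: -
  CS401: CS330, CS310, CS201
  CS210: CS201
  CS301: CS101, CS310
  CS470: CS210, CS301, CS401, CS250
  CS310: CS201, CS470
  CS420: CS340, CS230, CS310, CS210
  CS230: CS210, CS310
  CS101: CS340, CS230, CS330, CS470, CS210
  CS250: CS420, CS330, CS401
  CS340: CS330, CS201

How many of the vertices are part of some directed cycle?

11

A vertex is on a directed cycle iff it belongs to a strongly connected component of size ≥ 2 (or has a self-loop).
The vertices on cycles are {CS101, CS201, CS210, CS230, CS250, CS301, CS310, CS340, CS401, CS420, CS470} — 11 in total.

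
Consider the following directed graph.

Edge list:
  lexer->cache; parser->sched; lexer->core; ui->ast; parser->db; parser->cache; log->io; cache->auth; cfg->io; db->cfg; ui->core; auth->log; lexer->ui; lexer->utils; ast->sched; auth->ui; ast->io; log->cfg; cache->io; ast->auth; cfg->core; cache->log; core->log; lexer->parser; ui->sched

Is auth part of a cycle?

Yes

auth is on a cycle iff auth can reach itself via ≥1 edge.
auth → ui → ast → auth — yes.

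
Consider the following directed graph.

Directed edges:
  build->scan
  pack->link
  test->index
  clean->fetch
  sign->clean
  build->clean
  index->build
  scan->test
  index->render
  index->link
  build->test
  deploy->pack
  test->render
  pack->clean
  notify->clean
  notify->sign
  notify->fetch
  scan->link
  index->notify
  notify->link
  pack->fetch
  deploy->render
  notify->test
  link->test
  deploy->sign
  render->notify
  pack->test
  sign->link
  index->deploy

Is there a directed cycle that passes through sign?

Yes

sign is on a cycle iff sign can reach itself via ≥1 edge.
sign → link → test → index → notify → sign — yes.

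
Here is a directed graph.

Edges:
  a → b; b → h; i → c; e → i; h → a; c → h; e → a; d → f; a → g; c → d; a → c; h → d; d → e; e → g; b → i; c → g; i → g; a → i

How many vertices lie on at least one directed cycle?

7

A vertex is on a directed cycle iff it belongs to a strongly connected component of size ≥ 2 (or has a self-loop).
The vertices on cycles are {a, b, c, d, e, h, i} — 7 in total.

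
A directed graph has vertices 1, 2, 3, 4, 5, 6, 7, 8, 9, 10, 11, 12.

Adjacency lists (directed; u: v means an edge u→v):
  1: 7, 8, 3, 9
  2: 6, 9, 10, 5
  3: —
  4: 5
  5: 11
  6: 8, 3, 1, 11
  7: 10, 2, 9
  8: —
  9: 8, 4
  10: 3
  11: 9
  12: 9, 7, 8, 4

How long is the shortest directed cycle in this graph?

4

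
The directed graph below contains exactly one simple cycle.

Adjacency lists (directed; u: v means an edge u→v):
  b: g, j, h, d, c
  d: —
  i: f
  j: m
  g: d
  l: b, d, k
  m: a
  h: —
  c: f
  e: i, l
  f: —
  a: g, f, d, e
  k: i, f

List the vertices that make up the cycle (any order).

a, b, e, j, l, m

DFS with gray/black marking from e:
e gray
  i gray
    f gray
    f black
  i black
  l gray
    b gray
      g gray
        d gray
        d black
      g black
      j gray
        m gray
          a gray
            a→g: g black — skip
            a→f: f black — skip
            a→d: d black — skip
            a→e: e is gray → back edge
Back edge closes the cycle e → l → b → j → m → a → e; its vertices are {a, b, e, j, l, m}.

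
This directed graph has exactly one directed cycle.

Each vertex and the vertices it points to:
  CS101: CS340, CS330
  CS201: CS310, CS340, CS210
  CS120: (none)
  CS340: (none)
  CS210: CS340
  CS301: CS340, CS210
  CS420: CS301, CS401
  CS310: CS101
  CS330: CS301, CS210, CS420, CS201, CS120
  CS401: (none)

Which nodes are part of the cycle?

DFS with gray/black marking from CS330:
CS330 gray
  CS301 gray
    CS340 gray
    CS340 black
    CS210 gray
      CS210→CS340: CS340 black — skip
    CS210 black
  CS301 black
  CS330→CS210: CS210 black — skip
  CS420 gray
    CS420→CS301: CS301 black — skip
    CS401 gray
    CS401 black
  CS420 black
  CS201 gray
    CS310 gray
      CS101 gray
        CS101→CS340: CS340 black — skip
        CS101→CS330: CS330 is gray → back edge
Back edge closes the cycle CS330 → CS201 → CS310 → CS101 → CS330; its vertices are {CS101, CS201, CS310, CS330}.

CS101, CS201, CS310, CS330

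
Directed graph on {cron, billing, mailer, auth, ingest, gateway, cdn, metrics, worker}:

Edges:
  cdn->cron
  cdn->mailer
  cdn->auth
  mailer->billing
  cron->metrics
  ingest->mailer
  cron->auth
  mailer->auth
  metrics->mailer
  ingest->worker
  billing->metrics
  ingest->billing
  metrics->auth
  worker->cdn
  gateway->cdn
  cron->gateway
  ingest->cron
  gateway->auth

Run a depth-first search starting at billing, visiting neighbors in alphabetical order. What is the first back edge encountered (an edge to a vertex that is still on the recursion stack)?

mailer->billing

DFS from billing (visiting neighbors in alphabetical order); mark gray on enter, black on exit:
billing gray
  metrics gray
    auth gray
    auth black
    mailer gray
      mailer→auth: auth black — skip
      mailer→billing: billing is gray → back edge
First back edge: mailer → billing.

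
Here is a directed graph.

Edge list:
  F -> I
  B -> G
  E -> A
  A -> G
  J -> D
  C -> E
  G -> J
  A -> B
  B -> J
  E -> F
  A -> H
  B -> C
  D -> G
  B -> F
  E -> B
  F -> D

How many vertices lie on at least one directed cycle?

A vertex is on a directed cycle iff it belongs to a strongly connected component of size ≥ 2 (or has a self-loop).
The vertices on cycles are {A, B, C, D, E, G, J} — 7 in total.

7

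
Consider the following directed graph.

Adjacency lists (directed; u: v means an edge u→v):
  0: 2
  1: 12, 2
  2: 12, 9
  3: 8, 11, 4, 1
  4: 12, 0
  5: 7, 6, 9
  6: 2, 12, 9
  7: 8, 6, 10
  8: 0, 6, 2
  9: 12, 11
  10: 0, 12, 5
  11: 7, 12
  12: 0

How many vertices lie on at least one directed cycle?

10

A vertex is on a directed cycle iff it belongs to a strongly connected component of size ≥ 2 (or has a self-loop).
The vertices on cycles are {0, 2, 5, 6, 7, 8, 9, 10, 11, 12} — 10 in total.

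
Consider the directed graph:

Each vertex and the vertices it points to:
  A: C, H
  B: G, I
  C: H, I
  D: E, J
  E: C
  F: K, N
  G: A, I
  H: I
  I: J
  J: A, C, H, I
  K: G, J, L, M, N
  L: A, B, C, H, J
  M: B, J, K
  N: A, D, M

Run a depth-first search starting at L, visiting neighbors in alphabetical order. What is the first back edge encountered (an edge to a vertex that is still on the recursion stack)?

DFS from L (visiting neighbors in alphabetical order); mark gray on enter, black on exit:
L gray
  A gray
    C gray
      H gray
        I gray
          J gray
            J→A: A is gray → back edge
First back edge: J → A.

J→A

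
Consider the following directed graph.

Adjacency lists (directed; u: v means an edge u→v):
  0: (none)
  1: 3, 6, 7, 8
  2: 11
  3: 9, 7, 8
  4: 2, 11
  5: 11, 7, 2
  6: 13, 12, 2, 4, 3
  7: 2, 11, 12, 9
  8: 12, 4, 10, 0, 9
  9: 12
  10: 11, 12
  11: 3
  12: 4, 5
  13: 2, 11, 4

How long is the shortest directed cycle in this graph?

For each vertex v, BFS finds the shortest path from v back to v.
The shortest such closed walk is 3 → 7 → 11 → 3, length 3.

3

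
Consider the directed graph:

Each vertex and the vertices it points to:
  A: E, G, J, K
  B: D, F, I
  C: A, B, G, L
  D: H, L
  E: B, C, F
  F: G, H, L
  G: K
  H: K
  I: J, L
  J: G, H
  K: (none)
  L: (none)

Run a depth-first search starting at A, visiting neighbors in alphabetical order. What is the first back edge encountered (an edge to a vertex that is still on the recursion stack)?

C→A

DFS from A (visiting neighbors in alphabetical order); mark gray on enter, black on exit:
A gray
  E gray
    B gray
      D gray
        H gray
          K gray
          K black
        H black
        L gray
        L black
      D black
      F gray
        G gray
          G→K: K black — skip
        G black
        F→H: H black — skip
        F→L: L black — skip
      F black
      I gray
        J gray
          J→G: G black — skip
          J→H: H black — skip
        J black
        I→L: L black — skip
      I black
    B black
    C gray
      C→A: A is gray → back edge
First back edge: C → A.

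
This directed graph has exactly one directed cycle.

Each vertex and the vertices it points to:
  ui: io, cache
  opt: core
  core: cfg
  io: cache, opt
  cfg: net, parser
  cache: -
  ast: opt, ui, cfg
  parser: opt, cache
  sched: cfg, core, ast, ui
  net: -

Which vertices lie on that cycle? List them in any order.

cfg, opt, core, parser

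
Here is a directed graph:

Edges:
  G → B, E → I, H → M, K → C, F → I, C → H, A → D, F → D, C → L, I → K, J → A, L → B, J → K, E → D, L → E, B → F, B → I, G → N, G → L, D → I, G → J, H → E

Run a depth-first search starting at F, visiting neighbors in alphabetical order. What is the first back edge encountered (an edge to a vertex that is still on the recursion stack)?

DFS from F (visiting neighbors in alphabetical order); mark gray on enter, black on exit:
F gray
  D gray
    I gray
      K gray
        C gray
          H gray
            E gray
              E→D: D is gray → back edge
First back edge: E → D.

E→D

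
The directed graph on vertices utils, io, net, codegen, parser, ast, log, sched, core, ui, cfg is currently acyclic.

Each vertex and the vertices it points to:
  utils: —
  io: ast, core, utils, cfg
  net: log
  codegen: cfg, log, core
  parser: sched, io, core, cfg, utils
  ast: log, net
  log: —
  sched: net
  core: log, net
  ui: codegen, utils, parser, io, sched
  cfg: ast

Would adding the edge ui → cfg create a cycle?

No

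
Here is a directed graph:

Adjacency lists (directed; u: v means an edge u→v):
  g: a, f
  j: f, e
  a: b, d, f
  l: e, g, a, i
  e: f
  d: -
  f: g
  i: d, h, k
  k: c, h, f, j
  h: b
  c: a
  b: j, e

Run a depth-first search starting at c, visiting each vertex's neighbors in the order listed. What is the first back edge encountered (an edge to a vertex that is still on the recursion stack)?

DFS from c (visiting each vertex's neighbors in the order listed); mark gray on enter, black on exit:
c gray
  a gray
    b gray
      j gray
        f gray
          g gray
            g→a: a is gray → back edge
First back edge: g → a.

g->a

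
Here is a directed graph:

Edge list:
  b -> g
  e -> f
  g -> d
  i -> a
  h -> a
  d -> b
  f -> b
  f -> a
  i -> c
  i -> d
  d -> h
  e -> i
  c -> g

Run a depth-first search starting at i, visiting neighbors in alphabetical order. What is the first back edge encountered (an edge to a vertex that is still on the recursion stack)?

b→g

DFS from i (visiting neighbors in alphabetical order); mark gray on enter, black on exit:
i gray
  a gray
  a black
  c gray
    g gray
      d gray
        b gray
          b→g: g is gray → back edge
First back edge: b → g.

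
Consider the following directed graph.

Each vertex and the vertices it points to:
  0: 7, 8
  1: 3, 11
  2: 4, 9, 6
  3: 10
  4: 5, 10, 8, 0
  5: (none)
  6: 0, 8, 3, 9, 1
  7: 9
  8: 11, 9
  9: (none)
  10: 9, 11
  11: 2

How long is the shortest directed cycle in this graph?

4

For each vertex v, BFS finds the shortest path from v back to v.
The shortest such closed walk is 2 → 6 → 8 → 11 → 2, length 4.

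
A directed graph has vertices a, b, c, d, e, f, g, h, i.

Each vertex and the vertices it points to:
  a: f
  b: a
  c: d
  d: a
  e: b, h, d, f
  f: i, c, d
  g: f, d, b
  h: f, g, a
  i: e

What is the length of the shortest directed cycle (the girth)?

For each vertex v, BFS finds the shortest path from v back to v.
The shortest such closed walk is e → f → i → e, length 3.

3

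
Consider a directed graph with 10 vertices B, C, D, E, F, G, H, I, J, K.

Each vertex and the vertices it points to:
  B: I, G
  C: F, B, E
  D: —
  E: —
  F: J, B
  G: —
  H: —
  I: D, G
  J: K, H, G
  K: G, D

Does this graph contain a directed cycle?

No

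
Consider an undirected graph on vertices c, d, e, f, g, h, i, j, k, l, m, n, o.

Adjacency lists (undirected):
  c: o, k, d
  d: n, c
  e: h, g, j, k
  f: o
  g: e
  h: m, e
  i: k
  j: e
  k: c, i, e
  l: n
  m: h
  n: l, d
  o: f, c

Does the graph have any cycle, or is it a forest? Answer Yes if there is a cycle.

No

DFS, tracking each vertex's parent; an edge to a visited non-parent vertex closes a cycle.
Start from i:
visit i (parent –)
  visit k (parent i)
    visit c (parent k)
      visit o (parent c)
        visit f (parent o)
          f–o: parent, skip
        o–c: parent, skip
      c–k: parent, skip
      visit d (parent c)
        visit n (parent d)
          visit l (parent n)
            l–n: parent, skip
          n–d: parent, skip
        d–c: parent, skip
    k–i: parent, skip
    visit e (parent k)
      visit h (parent e)
        visit m (parent h)
          m–h: parent, skip
        h–e: parent, skip
      visit g (parent e)
        g–e: parent, skip
      visit j (parent e)
        j–e: parent, skip
      e–k: parent, skip
No non-parent visited neighbor found — the graph is a forest.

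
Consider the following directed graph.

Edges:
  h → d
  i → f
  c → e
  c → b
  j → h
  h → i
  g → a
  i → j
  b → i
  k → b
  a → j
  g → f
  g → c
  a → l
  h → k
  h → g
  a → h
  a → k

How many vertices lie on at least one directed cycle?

A vertex is on a directed cycle iff it belongs to a strongly connected component of size ≥ 2 (or has a self-loop).
The vertices on cycles are {a, b, c, g, h, i, j, k} — 8 in total.

8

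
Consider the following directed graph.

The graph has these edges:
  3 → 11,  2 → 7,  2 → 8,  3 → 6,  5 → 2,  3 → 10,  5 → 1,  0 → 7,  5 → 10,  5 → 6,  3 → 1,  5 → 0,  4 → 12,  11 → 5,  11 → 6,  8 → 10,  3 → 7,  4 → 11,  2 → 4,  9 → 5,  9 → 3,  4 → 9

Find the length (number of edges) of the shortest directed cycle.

For each vertex v, BFS finds the shortest path from v back to v.
The shortest such closed walk is 5 → 2 → 4 → 11 → 5, length 4.

4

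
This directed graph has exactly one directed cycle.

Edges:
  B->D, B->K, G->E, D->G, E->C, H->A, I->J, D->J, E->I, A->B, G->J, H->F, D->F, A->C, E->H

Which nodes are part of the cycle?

A, B, D, E, G, H

DFS with gray/black marking from E:
E gray
  H gray
    F gray
    F black
    A gray
      C gray
      C black
      B gray
        K gray
        K black
        D gray
          G gray
            G→E: E is gray → back edge
Back edge closes the cycle E → H → A → B → D → G → E; its vertices are {A, B, D, E, G, H}.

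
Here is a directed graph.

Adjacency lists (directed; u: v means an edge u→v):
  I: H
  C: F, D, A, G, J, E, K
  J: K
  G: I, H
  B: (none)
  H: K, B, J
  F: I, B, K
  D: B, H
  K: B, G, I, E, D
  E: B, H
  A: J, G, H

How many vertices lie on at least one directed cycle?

7

A vertex is on a directed cycle iff it belongs to a strongly connected component of size ≥ 2 (or has a self-loop).
The vertices on cycles are {D, E, G, H, I, J, K} — 7 in total.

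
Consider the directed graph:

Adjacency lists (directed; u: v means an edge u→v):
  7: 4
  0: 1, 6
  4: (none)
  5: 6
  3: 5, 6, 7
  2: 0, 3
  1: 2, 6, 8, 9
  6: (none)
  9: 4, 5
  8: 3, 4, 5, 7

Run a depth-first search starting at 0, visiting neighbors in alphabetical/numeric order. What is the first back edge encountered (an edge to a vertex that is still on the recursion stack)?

2→0

DFS from 0 (visiting neighbors in alphabetical/numeric order); mark gray on enter, black on exit:
0 gray
  1 gray
    2 gray
      2→0: 0 is gray → back edge
First back edge: 2 → 0.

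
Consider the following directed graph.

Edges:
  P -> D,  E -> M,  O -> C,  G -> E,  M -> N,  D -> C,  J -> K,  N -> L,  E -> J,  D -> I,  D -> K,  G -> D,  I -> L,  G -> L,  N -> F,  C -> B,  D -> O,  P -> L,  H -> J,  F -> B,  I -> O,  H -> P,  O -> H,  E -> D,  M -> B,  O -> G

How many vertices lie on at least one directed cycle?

7

A vertex is on a directed cycle iff it belongs to a strongly connected component of size ≥ 2 (or has a self-loop).
The vertices on cycles are {D, E, G, H, I, O, P} — 7 in total.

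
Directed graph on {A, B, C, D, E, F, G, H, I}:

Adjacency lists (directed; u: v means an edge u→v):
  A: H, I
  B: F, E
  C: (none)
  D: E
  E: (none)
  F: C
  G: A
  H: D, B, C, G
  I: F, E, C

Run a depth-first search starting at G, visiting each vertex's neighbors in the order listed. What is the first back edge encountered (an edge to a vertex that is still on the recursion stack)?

H→G

DFS from G (visiting each vertex's neighbors in the order listed); mark gray on enter, black on exit:
G gray
  A gray
    H gray
      D gray
        E gray
        E black
      D black
      B gray
        F gray
          C gray
          C black
        F black
        B→E: E black — skip
      B black
      H→C: C black — skip
      H→G: G is gray → back edge
First back edge: H → G.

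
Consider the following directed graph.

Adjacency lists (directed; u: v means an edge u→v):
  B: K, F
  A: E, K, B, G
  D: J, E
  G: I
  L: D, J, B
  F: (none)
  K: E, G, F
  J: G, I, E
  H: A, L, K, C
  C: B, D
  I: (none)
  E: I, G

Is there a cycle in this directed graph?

No

DFS with white/gray/black marking, starting from A:
A gray
  E gray
    I gray
    I black
    G gray
      G→I: I black — skip
    G black
  E black
  K gray
    K→E: E black — skip
    K→G: G black — skip
    F gray
    F black
  K black
  B gray
    B→K: K black — skip
    B→F: F black — skip
  B black
  A→G: G black — skip
A black
D gray
  J gray
    J→G: G black — skip
    J→I: I black — skip
    J→E: E black — skip
  J black
  D→E: E black — skip
D black
L gray
  L→D: D black — skip
  L→J: J black — skip
  L→B: B black — skip
L black
H gray
  H→A: A black — skip
  H→L: L black — skip
  H→K: K black — skip
  C gray
    C→B: B black — skip
    C→D: D black — skip
  C black
H black
Every edge goes to a white or black vertex — no back edge, so the graph is acyclic.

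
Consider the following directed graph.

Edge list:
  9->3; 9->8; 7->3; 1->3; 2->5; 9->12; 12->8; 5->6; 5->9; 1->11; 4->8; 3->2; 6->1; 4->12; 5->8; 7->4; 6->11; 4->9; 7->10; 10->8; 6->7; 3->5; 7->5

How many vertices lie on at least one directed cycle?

A vertex is on a directed cycle iff it belongs to a strongly connected component of size ≥ 2 (or has a self-loop).
The vertices on cycles are {1, 2, 3, 4, 5, 6, 7, 9} — 8 in total.

8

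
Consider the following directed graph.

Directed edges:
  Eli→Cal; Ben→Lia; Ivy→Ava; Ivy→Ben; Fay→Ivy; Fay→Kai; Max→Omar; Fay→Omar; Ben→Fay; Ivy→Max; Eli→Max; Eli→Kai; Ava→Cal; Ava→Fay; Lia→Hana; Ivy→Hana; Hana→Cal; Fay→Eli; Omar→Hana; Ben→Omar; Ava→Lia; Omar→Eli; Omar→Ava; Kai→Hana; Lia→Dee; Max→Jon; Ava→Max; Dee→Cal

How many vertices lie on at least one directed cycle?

A vertex is on a directed cycle iff it belongs to a strongly connected component of size ≥ 2 (or has a self-loop).
The vertices on cycles are {Ava, Ben, Eli, Fay, Ivy, Max, Omar} — 7 in total.

7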